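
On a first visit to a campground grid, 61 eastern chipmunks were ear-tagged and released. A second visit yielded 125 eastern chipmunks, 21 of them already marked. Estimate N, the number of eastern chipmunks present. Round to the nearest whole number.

N = (61 × 125) / 21 = 7625 / 21 ≈ 363.1 → 363

N ≈ 363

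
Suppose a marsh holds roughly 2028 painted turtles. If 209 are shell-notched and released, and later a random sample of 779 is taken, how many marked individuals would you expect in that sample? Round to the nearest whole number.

expected recaptures ≈ 80

The marked fraction of the population is 209/2028, so in a sample of 779 expect C·(M/N) marked.
E[R] = 209 × 779 / 2028 = 162811 / 2028 ≈ 80.3 → 80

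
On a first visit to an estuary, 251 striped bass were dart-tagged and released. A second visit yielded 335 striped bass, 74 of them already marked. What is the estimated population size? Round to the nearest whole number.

If marked individuals mix randomly, R/C ≈ M/N, giving N ≈ M·C/R.
N = (251 × 335) / 74 = 84085 / 74 ≈ 1136.3 → 1136

N ≈ 1136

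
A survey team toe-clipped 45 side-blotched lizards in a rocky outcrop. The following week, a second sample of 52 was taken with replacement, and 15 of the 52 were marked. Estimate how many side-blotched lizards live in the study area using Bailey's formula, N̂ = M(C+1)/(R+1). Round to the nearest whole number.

N̂ = 45·(52+1)/(15+1) = 45·53/16 = 2385/16 ≈ 149.1 → 149

N ≈ 149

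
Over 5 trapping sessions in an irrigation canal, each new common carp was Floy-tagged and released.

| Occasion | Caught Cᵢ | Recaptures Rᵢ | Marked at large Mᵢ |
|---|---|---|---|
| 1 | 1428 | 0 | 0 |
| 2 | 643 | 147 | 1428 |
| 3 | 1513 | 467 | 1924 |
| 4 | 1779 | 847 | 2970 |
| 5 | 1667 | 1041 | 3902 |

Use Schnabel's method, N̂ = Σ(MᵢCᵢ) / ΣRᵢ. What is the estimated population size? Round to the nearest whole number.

N ≈ 6242

Σ MᵢCᵢ = 0·1428 + 1428·643 + 1924·1513 + 2970·1779 + 3902·1667 = 0 + 918204 + 2911012 + 5283630 + 6504634 = 15617480
Σ Rᵢ = 0 + 147 + 467 + 847 + 1041 = 2502
N̂ = 15617480 / 2502 ≈ 6242.0 → 6242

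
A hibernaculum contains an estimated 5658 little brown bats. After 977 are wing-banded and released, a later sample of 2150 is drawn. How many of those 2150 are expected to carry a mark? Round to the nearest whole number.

The marked fraction of the population is 977/5658, so in a sample of 2150 expect C·(M/N) marked.
E[R] = 977 × 2150 / 5658 = 2100550 / 5658 ≈ 371.3 → 371

expected recaptures ≈ 371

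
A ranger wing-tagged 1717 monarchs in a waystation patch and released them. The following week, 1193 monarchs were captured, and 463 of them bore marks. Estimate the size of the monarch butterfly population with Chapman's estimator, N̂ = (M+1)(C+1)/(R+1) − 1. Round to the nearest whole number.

N̂ = (1717+1)(1193+1)/(463+1) − 1 = 1718·1194/464 − 1
= 2051292/464 − 1 ≈ 4420.9 − 1 ≈ 4419.9 → 4420

N ≈ 4420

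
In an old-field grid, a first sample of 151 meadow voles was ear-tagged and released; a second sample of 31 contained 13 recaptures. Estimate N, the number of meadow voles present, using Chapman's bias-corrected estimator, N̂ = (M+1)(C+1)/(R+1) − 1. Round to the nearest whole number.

N ≈ 346

N̂ = (151+1)(31+1)/(13+1) − 1 = 152·32/14 − 1
= 4864/14 − 1 ≈ 347.4 − 1 ≈ 346.4 → 346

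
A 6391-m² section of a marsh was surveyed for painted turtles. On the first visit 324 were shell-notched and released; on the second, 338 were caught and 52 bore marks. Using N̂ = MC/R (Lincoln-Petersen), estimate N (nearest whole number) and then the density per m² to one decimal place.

N̂ = 324·338/52 = 109512/52 = 2106
Density = N̂ / area = 2106 / 6391 ≈ 0.33 → 0.3 per m²

density ≈ 0.3 painted turtles per m²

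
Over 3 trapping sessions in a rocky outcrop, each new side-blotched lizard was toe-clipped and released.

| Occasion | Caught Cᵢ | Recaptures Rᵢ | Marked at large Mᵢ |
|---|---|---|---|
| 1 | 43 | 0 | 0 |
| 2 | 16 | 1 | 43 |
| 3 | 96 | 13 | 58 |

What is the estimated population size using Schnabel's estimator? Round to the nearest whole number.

N ≈ 447

Σ MᵢCᵢ = 0·43 + 43·16 + 58·96 = 0 + 688 + 5568 = 6256
Σ Rᵢ = 0 + 1 + 13 = 14
N̂ = 6256 / 14 ≈ 446.9 → 447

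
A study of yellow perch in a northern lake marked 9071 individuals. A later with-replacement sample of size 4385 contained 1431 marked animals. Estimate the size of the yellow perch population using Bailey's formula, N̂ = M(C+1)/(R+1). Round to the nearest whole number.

N̂ = 9071·(4385+1)/(1431+1) = 9071·4386/1432 = 39785406/1432 ≈ 27783.1 → 27783

N ≈ 27,783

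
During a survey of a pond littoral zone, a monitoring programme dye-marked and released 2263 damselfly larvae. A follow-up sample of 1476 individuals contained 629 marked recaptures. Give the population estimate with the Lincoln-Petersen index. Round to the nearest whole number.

N = (2263 × 1476) / 629 = 3340188 / 629 ≈ 5310.3 → 5310

N ≈ 5310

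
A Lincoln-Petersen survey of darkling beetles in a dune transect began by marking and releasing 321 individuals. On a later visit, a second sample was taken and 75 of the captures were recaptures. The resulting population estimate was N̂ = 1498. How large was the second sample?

From N = M·C/R: C = N·R / M = 1498·75 / 321 = 112350 / 321 = 350.

C = 350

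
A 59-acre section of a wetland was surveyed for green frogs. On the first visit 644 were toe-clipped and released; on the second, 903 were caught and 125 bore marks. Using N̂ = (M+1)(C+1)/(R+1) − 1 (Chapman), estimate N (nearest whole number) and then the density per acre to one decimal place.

N̂ = 645·904/126 − 1 = 583080/126 − 1 ≈ 4626.6 → 4627
Density = N̂ / area = 4627 / 59 ≈ 78.42 → 78.4 per acre

density ≈ 78.4 green frogs per acre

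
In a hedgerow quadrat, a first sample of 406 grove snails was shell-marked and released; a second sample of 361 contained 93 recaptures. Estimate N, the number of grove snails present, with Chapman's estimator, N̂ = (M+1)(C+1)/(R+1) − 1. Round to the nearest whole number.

N̂ = (406+1)(361+1)/(93+1) − 1 = 407·362/94 − 1
= 147334/94 − 1 ≈ 1567.4 − 1 ≈ 1566.4 → 1566

N ≈ 1566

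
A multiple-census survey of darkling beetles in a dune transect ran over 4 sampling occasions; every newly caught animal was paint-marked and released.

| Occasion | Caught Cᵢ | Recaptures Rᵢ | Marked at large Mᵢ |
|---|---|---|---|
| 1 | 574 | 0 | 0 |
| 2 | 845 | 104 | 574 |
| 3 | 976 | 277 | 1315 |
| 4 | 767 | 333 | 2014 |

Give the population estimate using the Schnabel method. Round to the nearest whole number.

Σ MᵢCᵢ = 0·574 + 574·845 + 1315·976 + 2014·767 = 0 + 485030 + 1283440 + 1544738 = 3313208
Σ Rᵢ = 0 + 104 + 277 + 333 = 714
N̂ = 3313208 / 714 ≈ 4640.3 → 4640

N ≈ 4640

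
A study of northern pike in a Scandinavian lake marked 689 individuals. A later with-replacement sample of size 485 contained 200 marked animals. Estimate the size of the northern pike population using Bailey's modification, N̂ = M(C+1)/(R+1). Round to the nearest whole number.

N̂ = 689·(485+1)/(200+1) = 689·486/201 = 334854/201 ≈ 1665.9 → 1666

N ≈ 1666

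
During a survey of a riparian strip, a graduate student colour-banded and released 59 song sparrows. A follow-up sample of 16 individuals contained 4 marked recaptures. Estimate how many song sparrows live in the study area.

N = 236

N = (59 × 16) / 4 = 944 / 4 = 236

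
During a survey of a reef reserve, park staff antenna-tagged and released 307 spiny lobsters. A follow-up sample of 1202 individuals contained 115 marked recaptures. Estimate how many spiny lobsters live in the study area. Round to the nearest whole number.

N = (307 × 1202) / 115 = 369014 / 115 ≈ 3208.8 → 3209

N ≈ 3209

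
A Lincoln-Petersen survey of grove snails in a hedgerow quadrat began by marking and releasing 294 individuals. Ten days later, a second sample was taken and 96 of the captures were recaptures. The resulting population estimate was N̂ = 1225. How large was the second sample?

From N = M·C/R: C = N·R / M = 1225·96 / 294 = 117600 / 294 = 400.

C = 400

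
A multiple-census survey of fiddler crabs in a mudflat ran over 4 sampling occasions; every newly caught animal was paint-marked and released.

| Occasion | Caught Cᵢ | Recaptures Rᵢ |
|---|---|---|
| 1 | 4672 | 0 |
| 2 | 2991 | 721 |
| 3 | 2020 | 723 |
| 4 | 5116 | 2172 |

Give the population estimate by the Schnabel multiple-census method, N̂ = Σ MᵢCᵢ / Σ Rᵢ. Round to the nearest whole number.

N ≈ 19,399

Marked at large before each occasion: Mᵢ = Σⱼ<ᵢ (Cⱼ − Rⱼ) → M1=0, M2=4672, M3=6942, M4=8239
Σ MᵢCᵢ = 0·4672 + 4672·2991 + 6942·2020 + 8239·5116 = 0 + 13973952 + 14022840 + 42150724 = 70147516
Σ Rᵢ = 0 + 721 + 723 + 2172 = 3616
N̂ = 70147516 / 3616 ≈ 19399.2 → 19399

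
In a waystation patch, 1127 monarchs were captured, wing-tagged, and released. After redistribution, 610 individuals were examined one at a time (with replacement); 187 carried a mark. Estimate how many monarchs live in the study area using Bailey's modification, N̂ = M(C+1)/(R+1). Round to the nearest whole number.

N ≈ 3663

N̂ = 1127·(610+1)/(187+1) = 1127·611/188 = 688597/188 ≈ 3662.8 → 3663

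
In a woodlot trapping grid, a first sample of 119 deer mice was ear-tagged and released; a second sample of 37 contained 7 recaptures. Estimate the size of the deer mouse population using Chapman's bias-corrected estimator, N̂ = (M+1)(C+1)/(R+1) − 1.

N = 569

N̂ = (119+1)(37+1)/(7+1) − 1 = 120·38/8 − 1
= 4560/8 − 1 = 570 − 1 = 569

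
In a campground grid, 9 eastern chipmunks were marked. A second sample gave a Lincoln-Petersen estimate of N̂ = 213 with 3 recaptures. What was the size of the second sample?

From N = M·C/R: C = N·R / M = 213·3 / 9 = 639 / 9 = 71.

C = 71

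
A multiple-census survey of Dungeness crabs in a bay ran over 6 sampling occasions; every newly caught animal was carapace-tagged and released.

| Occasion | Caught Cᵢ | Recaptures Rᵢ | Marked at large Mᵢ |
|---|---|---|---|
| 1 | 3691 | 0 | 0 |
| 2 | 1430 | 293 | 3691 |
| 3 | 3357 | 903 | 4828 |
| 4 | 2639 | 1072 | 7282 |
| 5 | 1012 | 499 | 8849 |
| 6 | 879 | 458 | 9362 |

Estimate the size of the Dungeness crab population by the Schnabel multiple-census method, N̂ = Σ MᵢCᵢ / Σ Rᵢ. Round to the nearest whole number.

N ≈ 17,950

Σ MᵢCᵢ = 0·3691 + 3691·1430 + 4828·3357 + 7282·2639 + 8849·1012 + 9362·879 = 0 + 5278130 + 16207596 + 19217198 + 8955188 + 8229198 = 57887310
Σ Rᵢ = 0 + 293 + 903 + 1072 + 499 + 458 = 3225
N̂ = 57887310 / 3225 ≈ 17949.6 → 17950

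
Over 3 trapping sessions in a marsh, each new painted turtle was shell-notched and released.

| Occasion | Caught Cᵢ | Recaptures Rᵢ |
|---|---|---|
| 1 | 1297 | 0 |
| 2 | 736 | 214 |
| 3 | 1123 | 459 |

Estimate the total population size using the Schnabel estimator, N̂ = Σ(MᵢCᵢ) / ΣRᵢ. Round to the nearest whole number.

N ≈ 4454

Marked at large before each occasion: Mᵢ = Σⱼ<ᵢ (Cⱼ − Rⱼ) → M1=0, M2=1297, M3=1819
Σ MᵢCᵢ = 0·1297 + 1297·736 + 1819·1123 = 0 + 954592 + 2042737 = 2997329
Σ Rᵢ = 0 + 214 + 459 = 673
N̂ = 2997329 / 673 ≈ 4453.7 → 4454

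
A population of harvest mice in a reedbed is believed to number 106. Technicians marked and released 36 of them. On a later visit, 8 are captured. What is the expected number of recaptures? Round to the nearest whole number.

The marked fraction of the population is 36/106, so in a sample of 8 expect C·(M/N) marked.
E[R] = 36 × 8 / 106 = 288 / 106 ≈ 2.7 → 3

expected recaptures ≈ 3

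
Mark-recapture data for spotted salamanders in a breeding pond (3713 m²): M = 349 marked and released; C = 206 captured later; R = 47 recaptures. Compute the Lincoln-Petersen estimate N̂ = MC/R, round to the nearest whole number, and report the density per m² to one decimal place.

density ≈ 0.4 spotted salamanders per m²

N̂ = 349·206/47 = 71894/47 ≈ 1529.7 → 1530
Density = N̂ / area = 1530 / 3713 ≈ 0.41 → 0.4 per m²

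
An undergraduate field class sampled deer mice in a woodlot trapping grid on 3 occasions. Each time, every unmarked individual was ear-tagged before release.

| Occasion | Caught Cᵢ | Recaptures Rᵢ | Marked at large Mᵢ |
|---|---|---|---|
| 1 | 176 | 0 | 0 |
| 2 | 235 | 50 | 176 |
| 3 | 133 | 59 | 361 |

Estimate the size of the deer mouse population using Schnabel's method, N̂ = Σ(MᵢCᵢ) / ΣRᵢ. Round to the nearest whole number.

Σ MᵢCᵢ = 0·176 + 176·235 + 361·133 = 0 + 41360 + 48013 = 89373
Σ Rᵢ = 0 + 50 + 59 = 109
N̂ = 89373 / 109 ≈ 819.9 → 820

N ≈ 820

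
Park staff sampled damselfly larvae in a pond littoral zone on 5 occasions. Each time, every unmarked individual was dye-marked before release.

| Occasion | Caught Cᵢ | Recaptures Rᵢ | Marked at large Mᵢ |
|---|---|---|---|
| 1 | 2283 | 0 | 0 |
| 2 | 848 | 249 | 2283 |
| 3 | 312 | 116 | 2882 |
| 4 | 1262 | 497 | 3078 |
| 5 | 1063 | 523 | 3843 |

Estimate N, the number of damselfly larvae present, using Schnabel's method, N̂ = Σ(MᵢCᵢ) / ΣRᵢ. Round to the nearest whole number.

N ≈ 7801

Σ MᵢCᵢ = 0·2283 + 2283·848 + 2882·312 + 3078·1262 + 3843·1063 = 0 + 1935984 + 899184 + 3884436 + 4085109 = 10804713
Σ Rᵢ = 0 + 249 + 116 + 497 + 523 = 1385
N̂ = 10804713 / 1385 ≈ 7801.2 → 7801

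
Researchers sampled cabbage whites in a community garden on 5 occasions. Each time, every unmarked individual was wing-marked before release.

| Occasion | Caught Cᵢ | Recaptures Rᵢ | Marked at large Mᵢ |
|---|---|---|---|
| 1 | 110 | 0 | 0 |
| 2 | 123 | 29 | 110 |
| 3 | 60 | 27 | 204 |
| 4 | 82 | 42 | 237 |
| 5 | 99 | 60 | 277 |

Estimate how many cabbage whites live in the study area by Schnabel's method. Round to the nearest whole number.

N ≈ 460

Σ MᵢCᵢ = 0·110 + 110·123 + 204·60 + 237·82 + 277·99 = 0 + 13530 + 12240 + 19434 + 27423 = 72627
Σ Rᵢ = 0 + 29 + 27 + 42 + 60 = 158
N̂ = 72627 / 158 ≈ 459.7 → 460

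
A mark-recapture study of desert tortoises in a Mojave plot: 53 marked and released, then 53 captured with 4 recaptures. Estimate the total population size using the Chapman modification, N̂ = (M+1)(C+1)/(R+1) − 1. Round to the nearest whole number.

N ≈ 582

N̂ = (53+1)(53+1)/(4+1) − 1 = 54·54/5 − 1
= 2916/5 − 1 ≈ 583.2 − 1 ≈ 582.2 → 582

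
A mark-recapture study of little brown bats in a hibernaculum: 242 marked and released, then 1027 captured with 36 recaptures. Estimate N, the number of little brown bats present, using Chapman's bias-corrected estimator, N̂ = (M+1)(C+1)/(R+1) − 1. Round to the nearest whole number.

N ≈ 6750

N̂ = (242+1)(1027+1)/(36+1) − 1 = 243·1028/37 − 1
= 249804/37 − 1 ≈ 6751.46 − 1 ≈ 6750.46 → 6750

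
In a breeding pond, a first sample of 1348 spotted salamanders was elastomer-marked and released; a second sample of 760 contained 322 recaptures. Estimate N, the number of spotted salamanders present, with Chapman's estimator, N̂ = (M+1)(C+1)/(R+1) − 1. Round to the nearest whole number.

N̂ = (1348+1)(760+1)/(322+1) − 1 = 1349·761/323 − 1
= 1026589/323 − 1 ≈ 3178.3 − 1 ≈ 3177.3 → 3177

N ≈ 3177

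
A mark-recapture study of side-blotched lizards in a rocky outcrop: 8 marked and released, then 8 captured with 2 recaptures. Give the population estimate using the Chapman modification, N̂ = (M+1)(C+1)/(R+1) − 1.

N = 26

N̂ = (8+1)(8+1)/(2+1) − 1 = 9·9/3 − 1
= 81/3 − 1 = 27 − 1 = 26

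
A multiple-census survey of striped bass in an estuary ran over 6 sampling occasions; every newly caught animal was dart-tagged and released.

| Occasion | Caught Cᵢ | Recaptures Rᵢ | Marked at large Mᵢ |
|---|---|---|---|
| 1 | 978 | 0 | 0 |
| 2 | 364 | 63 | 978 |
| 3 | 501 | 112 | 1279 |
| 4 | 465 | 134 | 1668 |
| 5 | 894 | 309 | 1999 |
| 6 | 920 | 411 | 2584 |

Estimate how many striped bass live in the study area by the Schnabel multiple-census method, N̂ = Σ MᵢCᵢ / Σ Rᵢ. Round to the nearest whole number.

Σ MᵢCᵢ = 0·978 + 978·364 + 1279·501 + 1668·465 + 1999·894 + 2584·920 = 0 + 355992 + 640779 + 775620 + 1787106 + 2377280 = 5936777
Σ Rᵢ = 0 + 63 + 112 + 134 + 309 + 411 = 1029
N̂ = 5936777 / 1029 ≈ 5769.46 → 5769

N ≈ 5769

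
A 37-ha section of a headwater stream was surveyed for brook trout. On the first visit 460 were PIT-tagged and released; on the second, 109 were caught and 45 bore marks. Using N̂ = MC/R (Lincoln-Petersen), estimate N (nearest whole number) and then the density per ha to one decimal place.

N̂ = 460·109/45 = 50140/45 ≈ 1114.2 → 1114
Density = N̂ / area = 1114 / 37 ≈ 30.11 → 30.1 per ha

density ≈ 30.1 brook trout per ha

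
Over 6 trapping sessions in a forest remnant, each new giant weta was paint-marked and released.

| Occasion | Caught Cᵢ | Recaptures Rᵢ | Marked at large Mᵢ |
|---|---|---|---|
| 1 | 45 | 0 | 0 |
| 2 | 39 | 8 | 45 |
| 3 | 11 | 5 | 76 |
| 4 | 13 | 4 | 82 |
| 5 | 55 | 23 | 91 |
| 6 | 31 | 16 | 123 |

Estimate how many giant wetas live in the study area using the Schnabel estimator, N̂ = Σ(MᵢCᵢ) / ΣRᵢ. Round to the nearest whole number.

N ≈ 223

Σ MᵢCᵢ = 0·45 + 45·39 + 76·11 + 82·13 + 91·55 + 123·31 = 0 + 1755 + 836 + 1066 + 5005 + 3813 = 12475
Σ Rᵢ = 0 + 8 + 5 + 4 + 23 + 16 = 56
N̂ = 12475 / 56 ≈ 222.8 → 223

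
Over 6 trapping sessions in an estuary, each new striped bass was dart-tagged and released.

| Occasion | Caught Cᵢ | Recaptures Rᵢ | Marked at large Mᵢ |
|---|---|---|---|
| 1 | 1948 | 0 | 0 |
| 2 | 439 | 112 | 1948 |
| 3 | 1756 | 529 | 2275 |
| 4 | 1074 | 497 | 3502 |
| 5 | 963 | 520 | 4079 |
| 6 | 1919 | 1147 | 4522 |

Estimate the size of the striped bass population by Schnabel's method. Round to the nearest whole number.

N ≈ 7564

Σ MᵢCᵢ = 0·1948 + 1948·439 + 2275·1756 + 3502·1074 + 4079·963 + 4522·1919 = 0 + 855172 + 3994900 + 3761148 + 3928077 + 8677718 = 21217015
Σ Rᵢ = 0 + 112 + 529 + 497 + 520 + 1147 = 2805
N̂ = 21217015 / 2805 ≈ 7564.0 → 7564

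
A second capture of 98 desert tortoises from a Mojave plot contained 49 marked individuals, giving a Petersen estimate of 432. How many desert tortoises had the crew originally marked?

M = 216

From N = M·C/R: M = N·R / C = 432·49 / 98 = 21168 / 98 = 216.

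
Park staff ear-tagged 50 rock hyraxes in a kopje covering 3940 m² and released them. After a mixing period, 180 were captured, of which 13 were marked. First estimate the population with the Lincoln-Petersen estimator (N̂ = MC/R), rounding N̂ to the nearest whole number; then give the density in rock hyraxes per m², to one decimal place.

N̂ = 50·180/13 = 9000/13 ≈ 692.3 → 692
Density = N̂ / area = 692 / 3940 ≈ 0.18 → 0.2 per m²

density ≈ 0.2 rock hyraxes per m²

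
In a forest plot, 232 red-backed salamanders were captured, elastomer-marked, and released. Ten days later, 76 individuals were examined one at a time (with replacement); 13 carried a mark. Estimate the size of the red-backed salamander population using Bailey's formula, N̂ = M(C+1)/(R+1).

N = 1276

N̂ = 232·(76+1)/(13+1) = 232·77/14 = 17864/14 = 1276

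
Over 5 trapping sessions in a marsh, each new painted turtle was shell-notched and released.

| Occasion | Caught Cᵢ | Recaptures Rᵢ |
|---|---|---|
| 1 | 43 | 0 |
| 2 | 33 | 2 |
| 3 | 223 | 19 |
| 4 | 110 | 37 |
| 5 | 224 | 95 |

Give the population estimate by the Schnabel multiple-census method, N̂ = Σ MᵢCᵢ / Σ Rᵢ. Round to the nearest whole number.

Marked at large before each occasion: Mᵢ = Σⱼ<ᵢ (Cⱼ − Rⱼ) → M1=0, M2=43, M3=74, M4=278, M5=351
Σ MᵢCᵢ = 0·43 + 43·33 + 74·223 + 278·110 + 351·224 = 0 + 1419 + 16502 + 30580 + 78624 = 127125
Σ Rᵢ = 0 + 2 + 19 + 37 + 95 = 153
N̂ = 127125 / 153 ≈ 830.9 → 831

N ≈ 831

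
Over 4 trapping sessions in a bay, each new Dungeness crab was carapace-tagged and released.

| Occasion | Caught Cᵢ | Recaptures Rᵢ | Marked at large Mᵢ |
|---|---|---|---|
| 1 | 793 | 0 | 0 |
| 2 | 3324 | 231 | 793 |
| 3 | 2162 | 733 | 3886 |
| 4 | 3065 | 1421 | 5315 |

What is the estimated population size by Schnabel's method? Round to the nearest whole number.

N ≈ 11,458

Σ MᵢCᵢ = 0·793 + 793·3324 + 3886·2162 + 5315·3065 = 0 + 2635932 + 8401532 + 16290475 = 27327939
Σ Rᵢ = 0 + 231 + 733 + 1421 = 2385
N̂ = 27327939 / 2385 ≈ 11458.3 → 11458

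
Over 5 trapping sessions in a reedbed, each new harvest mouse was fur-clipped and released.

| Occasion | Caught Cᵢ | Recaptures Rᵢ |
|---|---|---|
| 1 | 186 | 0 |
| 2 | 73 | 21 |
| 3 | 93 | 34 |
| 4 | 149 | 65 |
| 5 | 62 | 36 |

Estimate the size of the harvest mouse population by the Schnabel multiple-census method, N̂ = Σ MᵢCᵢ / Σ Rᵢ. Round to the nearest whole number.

N ≈ 664

Marked at large before each occasion: Mᵢ = Σⱼ<ᵢ (Cⱼ − Rⱼ) → M1=0, M2=186, M3=238, M4=297, M5=381
Σ MᵢCᵢ = 0·186 + 186·73 + 238·93 + 297·149 + 381·62 = 0 + 13578 + 22134 + 44253 + 23622 = 103587
Σ Rᵢ = 0 + 21 + 34 + 65 + 36 = 156
N̂ = 103587 / 156 ≈ 664.0 → 664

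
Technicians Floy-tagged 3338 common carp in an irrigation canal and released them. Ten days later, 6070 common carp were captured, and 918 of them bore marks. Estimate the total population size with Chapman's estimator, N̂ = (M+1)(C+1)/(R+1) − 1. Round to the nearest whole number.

N̂ = (3338+1)(6070+1)/(918+1) − 1 = 3339·6071/919 − 1
= 20271069/919 − 1 ≈ 22057.7 − 1 ≈ 22056.7 → 22057

N ≈ 22,057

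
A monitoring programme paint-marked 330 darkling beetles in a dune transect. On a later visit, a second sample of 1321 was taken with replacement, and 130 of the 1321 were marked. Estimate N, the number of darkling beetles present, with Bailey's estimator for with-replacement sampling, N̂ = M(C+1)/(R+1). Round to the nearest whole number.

N ≈ 3330

N̂ = 330·(1321+1)/(130+1) = 330·1322/131 = 436260/131 ≈ 3330.2 → 3330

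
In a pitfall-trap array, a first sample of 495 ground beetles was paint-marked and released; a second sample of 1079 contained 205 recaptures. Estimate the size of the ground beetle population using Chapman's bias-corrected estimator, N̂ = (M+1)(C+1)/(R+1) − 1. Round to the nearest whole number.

N ≈ 2599

N̂ = (495+1)(1079+1)/(205+1) − 1 = 496·1080/206 − 1
= 535680/206 − 1 ≈ 2600.4 − 1 ≈ 2599.4 → 2599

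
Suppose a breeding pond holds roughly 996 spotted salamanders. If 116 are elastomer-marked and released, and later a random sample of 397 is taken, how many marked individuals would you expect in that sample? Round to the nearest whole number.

expected recaptures ≈ 46

Expected recaptures E[R] = M·C / N.
E[R] = 116 × 397 / 996 = 46052 / 996 ≈ 46.2 → 46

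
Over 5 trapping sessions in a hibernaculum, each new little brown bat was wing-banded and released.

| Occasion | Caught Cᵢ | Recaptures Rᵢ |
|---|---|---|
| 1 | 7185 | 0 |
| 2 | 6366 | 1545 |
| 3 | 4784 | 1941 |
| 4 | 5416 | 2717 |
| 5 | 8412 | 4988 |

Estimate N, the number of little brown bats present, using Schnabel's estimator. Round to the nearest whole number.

N ≈ 29,596

Marked at large before each occasion: Mᵢ = Σⱼ<ᵢ (Cⱼ − Rⱼ) → M1=0, M2=7185, M3=12006, M4=14849, M5=17548
Σ MᵢCᵢ = 0·7185 + 7185·6366 + 12006·4784 + 14849·5416 + 17548·8412 = 0 + 45739710 + 57436704 + 80422184 + 147613776 = 331212374
Σ Rᵢ = 0 + 1545 + 1941 + 2717 + 4988 = 11191
N̂ = 331212374 / 11191 ≈ 29596.3 → 29596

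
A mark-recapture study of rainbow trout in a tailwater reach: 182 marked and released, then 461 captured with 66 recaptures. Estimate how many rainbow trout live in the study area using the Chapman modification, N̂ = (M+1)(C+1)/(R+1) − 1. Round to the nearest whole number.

N ≈ 1261

N̂ = (182+1)(461+1)/(66+1) − 1 = 183·462/67 − 1
= 84546/67 − 1 ≈ 1261.9 − 1 ≈ 1260.9 → 1261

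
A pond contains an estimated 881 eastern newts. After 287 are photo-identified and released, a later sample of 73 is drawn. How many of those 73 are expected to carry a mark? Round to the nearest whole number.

The marked fraction of the population is 287/881, so in a sample of 73 expect C·(M/N) marked.
E[R] = 287 × 73 / 881 = 20951 / 881 ≈ 23.8 → 24

expected recaptures ≈ 24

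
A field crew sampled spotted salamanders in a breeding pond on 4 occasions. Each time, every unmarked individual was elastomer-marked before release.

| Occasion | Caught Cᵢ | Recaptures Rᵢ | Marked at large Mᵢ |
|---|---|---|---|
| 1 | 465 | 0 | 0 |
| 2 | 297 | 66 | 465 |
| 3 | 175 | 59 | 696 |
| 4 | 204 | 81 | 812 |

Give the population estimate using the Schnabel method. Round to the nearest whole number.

Σ MᵢCᵢ = 0·465 + 465·297 + 696·175 + 812·204 = 0 + 138105 + 121800 + 165648 = 425553
Σ Rᵢ = 0 + 66 + 59 + 81 = 206
N̂ = 425553 / 206 ≈ 2065.8 → 2066

N ≈ 2066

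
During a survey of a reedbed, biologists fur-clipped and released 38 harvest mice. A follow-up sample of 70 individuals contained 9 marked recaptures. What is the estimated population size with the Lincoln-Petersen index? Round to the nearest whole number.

N ≈ 296

N = (38 × 70) / 9 = 2660 / 9 ≈ 295.6 → 296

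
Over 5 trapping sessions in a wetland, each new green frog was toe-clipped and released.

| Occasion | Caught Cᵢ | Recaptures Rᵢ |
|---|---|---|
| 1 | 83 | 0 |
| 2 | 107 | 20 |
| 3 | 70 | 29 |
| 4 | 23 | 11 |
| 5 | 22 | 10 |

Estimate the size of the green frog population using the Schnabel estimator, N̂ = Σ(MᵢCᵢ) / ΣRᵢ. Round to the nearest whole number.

Marked at large before each occasion: Mᵢ = Σⱼ<ᵢ (Cⱼ − Rⱼ) → M1=0, M2=83, M3=170, M4=211, M5=223
Σ MᵢCᵢ = 0·83 + 83·107 + 170·70 + 211·23 + 223·22 = 0 + 8881 + 11900 + 4853 + 4906 = 30540
Σ Rᵢ = 0 + 20 + 29 + 11 + 10 = 70
N̂ = 30540 / 70 ≈ 436.3 → 436

N ≈ 436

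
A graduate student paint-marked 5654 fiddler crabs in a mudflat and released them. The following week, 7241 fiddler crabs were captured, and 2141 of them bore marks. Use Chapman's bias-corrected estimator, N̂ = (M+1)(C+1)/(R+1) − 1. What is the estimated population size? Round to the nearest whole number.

N̂ = (5654+1)(7241+1)/(2141+1) − 1 = 5655·7242/2142 − 1
= 40953510/2142 − 1 ≈ 19119.3 − 1 ≈ 19118.3 → 19118

N ≈ 19,118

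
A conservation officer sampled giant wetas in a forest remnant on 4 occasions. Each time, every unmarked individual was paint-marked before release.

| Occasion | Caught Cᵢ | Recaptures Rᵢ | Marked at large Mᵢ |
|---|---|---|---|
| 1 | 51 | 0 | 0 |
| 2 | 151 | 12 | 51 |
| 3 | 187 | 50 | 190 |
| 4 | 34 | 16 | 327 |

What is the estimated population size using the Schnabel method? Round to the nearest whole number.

Σ MᵢCᵢ = 0·51 + 51·151 + 190·187 + 327·34 = 0 + 7701 + 35530 + 11118 = 54349
Σ Rᵢ = 0 + 12 + 50 + 16 = 78
N̂ = 54349 / 78 ≈ 696.8 → 697

N ≈ 697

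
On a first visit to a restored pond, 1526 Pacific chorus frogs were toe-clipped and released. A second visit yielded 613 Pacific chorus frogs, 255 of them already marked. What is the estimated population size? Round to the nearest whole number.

N ≈ 3668

If marked individuals mix randomly, R/C ≈ M/N, giving N ≈ M·C/R.
N = (1526 × 613) / 255 = 935438 / 255 ≈ 3668.4 → 3668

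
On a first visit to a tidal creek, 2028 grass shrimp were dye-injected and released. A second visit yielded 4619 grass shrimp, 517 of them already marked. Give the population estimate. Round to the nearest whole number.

N ≈ 18,119

Lincoln-Petersen assumes M/N = R/C, so N = M·C / R.
N = (2028 × 4619) / 517 = 9367332 / 517 ≈ 18118.6 → 18119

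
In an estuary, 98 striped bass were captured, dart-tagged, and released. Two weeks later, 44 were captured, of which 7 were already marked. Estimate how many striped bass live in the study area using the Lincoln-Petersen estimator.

Lincoln-Petersen assumes M/N = R/C, so N = M·C / R.
N = (98 × 44) / 7 = 4312 / 7 = 616

N = 616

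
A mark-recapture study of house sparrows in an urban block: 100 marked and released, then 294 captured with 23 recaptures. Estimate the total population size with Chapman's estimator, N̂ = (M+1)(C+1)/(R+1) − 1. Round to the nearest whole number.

N̂ = (100+1)(294+1)/(23+1) − 1 = 101·295/24 − 1
= 29795/24 − 1 ≈ 1241.46 − 1 ≈ 1240.46 → 1240

N ≈ 1240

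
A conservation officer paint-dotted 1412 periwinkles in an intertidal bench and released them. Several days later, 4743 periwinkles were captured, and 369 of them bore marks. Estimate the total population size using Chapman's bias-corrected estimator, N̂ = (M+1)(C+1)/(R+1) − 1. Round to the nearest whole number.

N̂ = (1412+1)(4743+1)/(369+1) − 1 = 1413·4744/370 − 1
= 6703272/370 − 1 ≈ 18117.0 − 1 ≈ 18116.0 → 18116

N ≈ 18,116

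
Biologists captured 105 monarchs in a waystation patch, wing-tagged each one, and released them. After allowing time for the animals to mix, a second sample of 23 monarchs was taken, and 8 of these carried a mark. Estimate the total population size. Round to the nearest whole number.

N ≈ 302

N = (105 × 23) / 8 = 2415 / 8 ≈ 301.9 → 302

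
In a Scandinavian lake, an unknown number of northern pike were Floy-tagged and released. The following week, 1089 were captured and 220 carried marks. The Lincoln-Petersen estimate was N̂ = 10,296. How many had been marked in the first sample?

M = 2080

From N = M·C/R: M = N·R / C = 10296·220 / 1089 = 2265120 / 1089 = 2080.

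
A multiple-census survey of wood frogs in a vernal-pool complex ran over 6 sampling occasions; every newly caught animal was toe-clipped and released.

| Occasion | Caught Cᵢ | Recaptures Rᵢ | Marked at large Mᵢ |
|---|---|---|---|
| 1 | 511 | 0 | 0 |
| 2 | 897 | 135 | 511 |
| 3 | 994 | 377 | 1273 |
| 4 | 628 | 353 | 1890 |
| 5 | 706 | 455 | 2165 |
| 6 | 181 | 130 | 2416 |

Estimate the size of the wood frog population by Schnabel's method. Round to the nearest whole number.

Σ MᵢCᵢ = 0·511 + 511·897 + 1273·994 + 1890·628 + 2165·706 + 2416·181 = 0 + 458367 + 1265362 + 1186920 + 1528490 + 437296 = 4876435
Σ Rᵢ = 0 + 135 + 377 + 353 + 455 + 130 = 1450
N̂ = 4876435 / 1450 ≈ 3363.1 → 3363

N ≈ 3363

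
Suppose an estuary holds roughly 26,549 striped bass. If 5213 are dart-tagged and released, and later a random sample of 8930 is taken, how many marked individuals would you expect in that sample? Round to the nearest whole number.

expected recaptures ≈ 1753

Expected recaptures E[R] = M·C / N.
E[R] = 5213 × 8930 / 26549 = 46552090 / 26549 ≈ 1753.4 → 1753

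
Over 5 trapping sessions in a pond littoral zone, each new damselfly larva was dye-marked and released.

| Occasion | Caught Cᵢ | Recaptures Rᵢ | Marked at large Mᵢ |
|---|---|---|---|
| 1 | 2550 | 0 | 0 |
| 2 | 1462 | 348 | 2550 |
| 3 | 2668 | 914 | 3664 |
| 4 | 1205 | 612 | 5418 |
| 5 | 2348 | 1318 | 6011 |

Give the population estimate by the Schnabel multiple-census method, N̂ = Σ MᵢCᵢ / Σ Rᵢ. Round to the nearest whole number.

N ≈ 10,697

Σ MᵢCᵢ = 0·2550 + 2550·1462 + 3664·2668 + 5418·1205 + 6011·2348 = 0 + 3728100 + 9775552 + 6528690 + 14113828 = 34146170
Σ Rᵢ = 0 + 348 + 914 + 612 + 1318 = 3192
N̂ = 34146170 / 3192 ≈ 10697.4 → 10697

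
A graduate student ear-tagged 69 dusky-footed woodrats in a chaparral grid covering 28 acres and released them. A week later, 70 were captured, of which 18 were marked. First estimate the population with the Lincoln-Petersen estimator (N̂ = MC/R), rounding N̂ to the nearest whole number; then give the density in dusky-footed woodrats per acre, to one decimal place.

density ≈ 9.6 dusky-footed woodrats per acre

N̂ = 69·70/18 = 4830/18 ≈ 268.3 → 268
Density = N̂ / area = 268 / 28 ≈ 9.57 → 9.6 per acre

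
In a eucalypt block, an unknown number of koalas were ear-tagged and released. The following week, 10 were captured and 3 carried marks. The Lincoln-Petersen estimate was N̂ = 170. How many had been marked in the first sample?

M = 51

From N = M·C/R: M = N·R / C = 170·3 / 10 = 510 / 10 = 51.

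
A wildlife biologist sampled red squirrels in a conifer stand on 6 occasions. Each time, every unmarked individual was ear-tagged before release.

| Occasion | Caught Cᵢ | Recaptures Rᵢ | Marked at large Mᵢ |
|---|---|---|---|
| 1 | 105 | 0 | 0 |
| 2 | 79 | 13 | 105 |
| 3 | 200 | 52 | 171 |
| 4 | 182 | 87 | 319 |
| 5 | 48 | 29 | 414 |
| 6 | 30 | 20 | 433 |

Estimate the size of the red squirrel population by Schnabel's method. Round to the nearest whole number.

N ≈ 664

Σ MᵢCᵢ = 0·105 + 105·79 + 171·200 + 319·182 + 414·48 + 433·30 = 0 + 8295 + 34200 + 58058 + 19872 + 12990 = 133415
Σ Rᵢ = 0 + 13 + 52 + 87 + 29 + 20 = 201
N̂ = 133415 / 201 ≈ 663.8 → 664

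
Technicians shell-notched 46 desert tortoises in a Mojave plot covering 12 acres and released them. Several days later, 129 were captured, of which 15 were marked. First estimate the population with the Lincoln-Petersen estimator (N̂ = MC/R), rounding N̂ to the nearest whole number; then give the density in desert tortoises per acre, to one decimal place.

density ≈ 33.0 desert tortoises per acre

N̂ = 46·129/15 = 5934/15 ≈ 395.6 → 396
Density = N̂ / area = 396 / 12 = 33.0 per acre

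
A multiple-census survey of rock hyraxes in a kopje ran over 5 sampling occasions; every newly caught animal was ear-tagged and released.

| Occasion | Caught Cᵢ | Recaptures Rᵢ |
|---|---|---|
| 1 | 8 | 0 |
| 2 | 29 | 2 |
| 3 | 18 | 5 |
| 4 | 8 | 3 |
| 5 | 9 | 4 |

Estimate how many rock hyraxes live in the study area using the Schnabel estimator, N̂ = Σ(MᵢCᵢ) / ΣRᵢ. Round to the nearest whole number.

N ≈ 123

Marked at large before each occasion: Mᵢ = Σⱼ<ᵢ (Cⱼ − Rⱼ) → M1=0, M2=8, M3=35, M4=48, M5=53
Σ MᵢCᵢ = 0·8 + 8·29 + 35·18 + 48·8 + 53·9 = 0 + 232 + 630 + 384 + 477 = 1723
Σ Rᵢ = 0 + 2 + 5 + 3 + 4 = 14
N̂ = 1723 / 14 ≈ 123.1 → 123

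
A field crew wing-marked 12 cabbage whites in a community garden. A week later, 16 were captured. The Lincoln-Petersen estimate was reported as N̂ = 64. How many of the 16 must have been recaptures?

From N = M·C/R: R = M·C / N = 12·16 / 64 = 192 / 64 = 3.

R = 3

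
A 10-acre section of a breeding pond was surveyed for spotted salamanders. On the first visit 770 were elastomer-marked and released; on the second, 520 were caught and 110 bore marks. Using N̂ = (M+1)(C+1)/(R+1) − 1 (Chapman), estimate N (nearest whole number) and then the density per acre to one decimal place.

N̂ = 771·521/111 − 1 = 401691/111 − 1 ≈ 3617.8 → 3618
Density = N̂ / area = 3618 / 10 ≈ 361.80 → 361.8 per acre

density ≈ 361.8 spotted salamanders per acre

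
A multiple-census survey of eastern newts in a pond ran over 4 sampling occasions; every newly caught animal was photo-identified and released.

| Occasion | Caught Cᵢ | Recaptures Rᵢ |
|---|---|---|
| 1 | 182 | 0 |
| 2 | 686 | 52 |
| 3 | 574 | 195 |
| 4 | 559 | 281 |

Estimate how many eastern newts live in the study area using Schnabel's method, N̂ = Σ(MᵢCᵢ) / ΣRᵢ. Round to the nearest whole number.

Marked at large before each occasion: Mᵢ = Σⱼ<ᵢ (Cⱼ − Rⱼ) → M1=0, M2=182, M3=816, M4=1195
Σ MᵢCᵢ = 0·182 + 182·686 + 816·574 + 1195·559 = 0 + 124852 + 468384 + 668005 = 1261241
Σ Rᵢ = 0 + 52 + 195 + 281 = 528
N̂ = 1261241 / 528 ≈ 2388.7 → 2389

N ≈ 2389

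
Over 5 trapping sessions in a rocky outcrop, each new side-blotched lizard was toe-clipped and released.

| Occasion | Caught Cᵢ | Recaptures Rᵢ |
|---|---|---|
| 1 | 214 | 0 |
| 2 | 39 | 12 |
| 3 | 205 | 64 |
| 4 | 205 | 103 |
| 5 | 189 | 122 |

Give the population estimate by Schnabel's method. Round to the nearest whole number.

N ≈ 756

Marked at large before each occasion: Mᵢ = Σⱼ<ᵢ (Cⱼ − Rⱼ) → M1=0, M2=214, M3=241, M4=382, M5=484
Σ MᵢCᵢ = 0·214 + 214·39 + 241·205 + 382·205 + 484·189 = 0 + 8346 + 49405 + 78310 + 91476 = 227537
Σ Rᵢ = 0 + 12 + 64 + 103 + 122 = 301
N̂ = 227537 / 301 ≈ 755.9 → 756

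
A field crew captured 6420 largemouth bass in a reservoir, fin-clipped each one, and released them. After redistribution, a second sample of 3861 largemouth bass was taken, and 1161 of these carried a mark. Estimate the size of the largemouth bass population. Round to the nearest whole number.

N ≈ 21,350

N = (6420 × 3861) / 1161 = 24787620 / 1161 ≈ 21350.2 → 21350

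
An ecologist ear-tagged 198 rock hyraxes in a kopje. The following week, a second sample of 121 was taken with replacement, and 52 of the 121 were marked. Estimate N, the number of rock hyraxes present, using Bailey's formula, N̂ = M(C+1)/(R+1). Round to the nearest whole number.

N̂ = 198·(121+1)/(52+1) = 198·122/53 = 24156/53 ≈ 455.8 → 456

N ≈ 456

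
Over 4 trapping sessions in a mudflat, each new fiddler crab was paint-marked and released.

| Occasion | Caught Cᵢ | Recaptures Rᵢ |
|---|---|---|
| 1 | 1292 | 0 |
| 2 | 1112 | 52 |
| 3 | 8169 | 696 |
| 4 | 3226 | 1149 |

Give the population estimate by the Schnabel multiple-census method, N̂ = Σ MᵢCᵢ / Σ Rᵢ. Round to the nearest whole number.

Marked at large before each occasion: Mᵢ = Σⱼ<ᵢ (Cⱼ − Rⱼ) → M1=0, M2=1292, M3=2352, M4=9825
Σ MᵢCᵢ = 0·1292 + 1292·1112 + 2352·8169 + 9825·3226 = 0 + 1436704 + 19213488 + 31695450 = 52345642
Σ Rᵢ = 0 + 52 + 696 + 1149 = 1897
N̂ = 52345642 / 1897 ≈ 27593.9 → 27594

N ≈ 27,594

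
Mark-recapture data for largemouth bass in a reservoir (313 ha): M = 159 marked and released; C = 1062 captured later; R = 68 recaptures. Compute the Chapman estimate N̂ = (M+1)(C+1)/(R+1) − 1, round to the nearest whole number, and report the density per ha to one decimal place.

N̂ = 160·1063/69 − 1 = 170080/69 − 1 ≈ 2463.9 → 2464
Density = N̂ / area = 2464 / 313 ≈ 7.87 → 7.9 per ha

density ≈ 7.9 largemouth bass per ha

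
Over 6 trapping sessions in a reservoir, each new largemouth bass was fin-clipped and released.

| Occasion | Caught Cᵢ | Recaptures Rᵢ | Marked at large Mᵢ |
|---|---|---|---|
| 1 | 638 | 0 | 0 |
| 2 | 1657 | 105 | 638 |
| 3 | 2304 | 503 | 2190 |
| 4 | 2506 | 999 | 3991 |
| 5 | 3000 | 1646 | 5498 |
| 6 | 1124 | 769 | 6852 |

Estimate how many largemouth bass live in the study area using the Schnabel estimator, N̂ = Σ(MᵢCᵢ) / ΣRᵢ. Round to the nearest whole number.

Σ MᵢCᵢ = 0·638 + 638·1657 + 2190·2304 + 3991·2506 + 5498·3000 + 6852·1124 = 0 + 1057166 + 5045760 + 10001446 + 16494000 + 7701648 = 40300020
Σ Rᵢ = 0 + 105 + 503 + 999 + 1646 + 769 = 4022
N̂ = 40300020 / 4022 ≈ 10019.9 → 10020

N ≈ 10,020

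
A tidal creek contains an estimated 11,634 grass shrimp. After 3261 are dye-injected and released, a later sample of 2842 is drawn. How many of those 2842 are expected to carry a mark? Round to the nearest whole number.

Expected recaptures E[R] = M·C / N.
E[R] = 3261 × 2842 / 11634 = 9267762 / 11634 ≈ 796.6 → 797

expected recaptures ≈ 797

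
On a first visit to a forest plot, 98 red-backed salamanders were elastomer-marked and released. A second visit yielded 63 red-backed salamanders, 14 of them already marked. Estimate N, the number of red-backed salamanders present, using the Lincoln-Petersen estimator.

N = (98 × 63) / 14 = 6174 / 14 = 441

N = 441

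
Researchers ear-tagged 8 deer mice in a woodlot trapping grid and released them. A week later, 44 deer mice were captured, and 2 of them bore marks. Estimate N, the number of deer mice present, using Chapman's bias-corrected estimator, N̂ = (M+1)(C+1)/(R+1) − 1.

N = 134

N̂ = (8+1)(44+1)/(2+1) − 1 = 9·45/3 − 1
= 405/3 − 1 = 135 − 1 = 134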